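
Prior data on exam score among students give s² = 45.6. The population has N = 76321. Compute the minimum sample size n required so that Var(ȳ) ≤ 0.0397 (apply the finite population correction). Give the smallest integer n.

Without fpc, n₀ = s²/D = 45.6/0.0397 = 1148.6146.
With fpc, (1 − n/N)·s²/n ≤ D requires n ≥ n₀/(1 + n₀/N) = 1148.6146/(1 + 1148.6146/76321) = 1131.5845.
Rounding up, n = 1132.

1132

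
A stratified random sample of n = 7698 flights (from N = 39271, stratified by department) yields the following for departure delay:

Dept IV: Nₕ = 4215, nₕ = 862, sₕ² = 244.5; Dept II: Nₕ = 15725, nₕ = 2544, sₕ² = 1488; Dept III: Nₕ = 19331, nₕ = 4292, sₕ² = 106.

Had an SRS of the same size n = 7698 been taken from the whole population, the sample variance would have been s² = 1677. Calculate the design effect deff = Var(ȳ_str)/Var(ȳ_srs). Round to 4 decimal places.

0.4903

Var(ȳ_str) = Σ Wₕ²(1−fₕ)sₕ²/nₕ with Wₕ = Nₕ/39271:
  Dept IV: (4215/39271)²·(1−862/4215)·244.5/862 = 0.0025993144
  Dept II: (15725/39271)²·(1−2544/15725)·1488/2544 = 0.078610565
  Dept III: (19331/39271)²·(1−4292/19331)·106/4292 = 0.0046555984
  → Var(ȳ_str) = 0.085865478.
Var(ȳ_srs) = (1 − 7698/39271)·1677/7698 = 0.17514552.
deff = 0.085865478 / 0.17514552 = 0.4903.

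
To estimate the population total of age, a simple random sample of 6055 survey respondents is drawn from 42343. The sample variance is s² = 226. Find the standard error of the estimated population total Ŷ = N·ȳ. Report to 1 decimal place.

7573.0

Var(Ŷ) = N²·Var(ȳ) = N²·(1 − n/N)·s²/n.
f = 6055/42343 = 0.14299884; Var(ȳ) = 0.85700116·226/6055 = 0.031987161.
Var(Ŷ) = 42343² · 0.031987161 = 5.7350729 × 10^7.
SE(Ŷ) = √(5.7350729 × 10^7) = 7573.0.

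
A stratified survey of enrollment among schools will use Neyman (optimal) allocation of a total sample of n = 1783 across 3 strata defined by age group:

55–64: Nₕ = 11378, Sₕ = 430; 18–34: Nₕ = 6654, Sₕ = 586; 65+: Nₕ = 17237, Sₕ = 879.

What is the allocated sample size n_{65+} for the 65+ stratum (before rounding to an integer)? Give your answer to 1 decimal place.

Neyman allocation: nₕ = n·NₕSₕ / Σⱼ NⱼSⱼ.
Σ NⱼSⱼ = 11378·430 + 6654·586 + 17237·879 = 2.3943107 × 10^7.
n_{65+} = 1783·17237·879 / (2.3943107 × 10^7) = 1128.3.

1128.3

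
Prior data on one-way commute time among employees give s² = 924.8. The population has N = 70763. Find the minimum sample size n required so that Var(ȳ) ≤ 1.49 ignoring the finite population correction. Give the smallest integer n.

621

Without fpc, n₀ = s²/D = 924.8/1.49 = 620.6711.
Rounding up, n = 621.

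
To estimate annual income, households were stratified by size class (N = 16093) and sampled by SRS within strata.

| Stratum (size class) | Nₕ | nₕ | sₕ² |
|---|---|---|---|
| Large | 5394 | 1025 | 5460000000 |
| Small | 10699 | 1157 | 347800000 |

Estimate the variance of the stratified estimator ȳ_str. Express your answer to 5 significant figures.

603210

Var(ȳ_str) = Σₕ Wₕ²(1 − fₕ)sₕ²/nₕ with Wₕ = Nₕ/N, N = 16093.
Large: Wₕ = 0.33517678; term = 0.33517678²·(1 − 0.19002595)·5460000000/1025 = 484716.43.
Small: Wₕ = 0.66482322; term = 0.66482322²·(1 − 0.10814095)·347800000/1157 = 118496.3.
Sum = 603212.73.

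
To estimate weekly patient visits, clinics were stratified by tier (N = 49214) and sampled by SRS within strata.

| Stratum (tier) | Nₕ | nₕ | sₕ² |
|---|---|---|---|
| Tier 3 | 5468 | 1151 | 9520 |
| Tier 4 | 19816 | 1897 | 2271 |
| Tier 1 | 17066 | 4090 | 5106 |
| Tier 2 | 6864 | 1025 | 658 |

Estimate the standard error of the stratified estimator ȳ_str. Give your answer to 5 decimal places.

Var(ȳ_str) = Σₕ Wₕ²(1 − fₕ)sₕ²/nₕ with Wₕ = Nₕ/N, N = 49214.
Tier 3: Wₕ = 0.11110660; term = 0.11110660²·(1 − 0.21049744)·9520/1151 = 0.0806111.
Tier 4: Wₕ = 0.40264965; term = 0.40264965²·(1 − 0.09573072)·2271/1897 = 0.17551015.
Tier 1: Wₕ = 0.34677124; term = 0.34677124²·(1 − 0.23965780)·5106/4090 = 0.11414391.
Tier 2: Wₕ = 0.13947251; term = 0.13947251²·(1 − 0.14932984)·658/1025 = 0.010622835.
Sum = 0.380888.
SE = √(0.380888) = 0.61716.

0.61716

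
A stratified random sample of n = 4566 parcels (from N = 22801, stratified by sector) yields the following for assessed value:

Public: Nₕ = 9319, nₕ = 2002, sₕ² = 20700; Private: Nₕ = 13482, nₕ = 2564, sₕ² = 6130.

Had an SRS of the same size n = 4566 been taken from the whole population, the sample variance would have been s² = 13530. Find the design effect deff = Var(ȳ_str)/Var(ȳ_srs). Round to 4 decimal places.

0.8579

Var(ȳ_str) = Σ Wₕ²(1−fₕ)sₕ²/nₕ with Wₕ = Nₕ/22801:
  Public: (9319/22801)²·(1−2002/9319)·20700/2002 = 1.3561285
  Private: (13482/22801)²·(1−2564/13482)·6130/2564 = 0.67691179
  → Var(ȳ_str) = 2.0330403.
Var(ȳ_srs) = (1 − 4566/22801)·13530/4566 = 2.3698113.
deff = 2.0330403 / 2.3698113 = 0.8579.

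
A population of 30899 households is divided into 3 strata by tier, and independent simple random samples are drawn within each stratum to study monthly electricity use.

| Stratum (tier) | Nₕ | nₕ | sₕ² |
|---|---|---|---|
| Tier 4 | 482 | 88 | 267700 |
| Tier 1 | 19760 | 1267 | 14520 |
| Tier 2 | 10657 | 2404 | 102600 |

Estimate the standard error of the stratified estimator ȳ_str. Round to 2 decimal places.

2.99

Var(ȳ_str) = Σₕ Wₕ²(1 − fₕ)sₕ²/nₕ with Wₕ = Nₕ/N, N = 30899.
Tier 4: Wₕ = 0.01559921; term = 0.01559921²·(1 − 0.18257261)·267700/88 = 0.60509019.
Tier 1: Wₕ = 0.63950290; term = 0.63950290²·(1 − 0.06411943)·14520/1267 = 4.386271.
Tier 2: Wₕ = 0.34489789; term = 0.34489789²·(1 − 0.22557943)·102600/2404 = 3.9316139.
Sum = 8.9229751.
SE = √(8.9229751) = 2.99.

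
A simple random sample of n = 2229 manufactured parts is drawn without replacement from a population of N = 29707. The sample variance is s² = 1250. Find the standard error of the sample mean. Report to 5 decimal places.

Under SRS without replacement, Var(ȳ) = (1 − f)·s²/n with f = n/N = 2229/29707 = 0.07503282.
Var(ȳ) = (1 − 0.07503282)·1250/2229 = 0.92496718·0.56078959 = 0.51871197.
SE(ȳ) = √(0.51871197) = 0.72022.

0.72022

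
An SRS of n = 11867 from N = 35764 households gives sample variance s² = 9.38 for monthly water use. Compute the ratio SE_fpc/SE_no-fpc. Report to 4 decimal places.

0.8174

f = n/N = 11867/35764 = 0.33181411.
SE_no-fpc = √(s²/n) = 0.028114538; SE_fpc = √((1−f)s²/n) = 0.022981565.
Ratio = √(1−f) = 0.81742638.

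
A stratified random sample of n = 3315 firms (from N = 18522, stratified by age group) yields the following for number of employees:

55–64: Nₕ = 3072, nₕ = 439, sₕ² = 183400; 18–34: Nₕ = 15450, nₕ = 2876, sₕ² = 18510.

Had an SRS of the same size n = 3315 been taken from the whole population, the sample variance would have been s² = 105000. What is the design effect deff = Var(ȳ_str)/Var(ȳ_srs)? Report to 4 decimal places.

0.5189

Var(ȳ_str) = Σ Wₕ²(1−fₕ)sₕ²/nₕ with Wₕ = Nₕ/18522:
  55–64: (3072/18522)²·(1−439/3072)·183400/439 = 9.8498841
  18–34: (15450/18522)²·(1−2876/15450)·18510/2876 = 3.6445484
  → Var(ȳ_str) = 13.494433.
Var(ȳ_srs) = (1 − 3315/18522)·105000/3315 = 26.005274.
deff = 13.494433 / 26.005274 = 0.5189.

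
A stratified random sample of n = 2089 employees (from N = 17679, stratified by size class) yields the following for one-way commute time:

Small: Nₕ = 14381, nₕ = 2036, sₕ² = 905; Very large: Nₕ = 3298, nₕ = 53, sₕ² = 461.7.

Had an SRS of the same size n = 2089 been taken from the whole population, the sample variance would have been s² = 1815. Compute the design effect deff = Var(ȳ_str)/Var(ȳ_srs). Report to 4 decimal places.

Var(ȳ_str) = Σ Wₕ²(1−fₕ)sₕ²/nₕ with Wₕ = Nₕ/17679:
  Small: (14381/17679)²·(1−2036/14381)·905/2036 = 0.25248501
  Very large: (3298/17679)²·(1−53/3298)·461.7/53 = 0.29828675
  → Var(ȳ_str) = 0.55077176.
Var(ȳ_srs) = (1 − 2089/17679)·1815/2089 = 0.76617259.
deff = 0.55077176 / 0.76617259 = 0.7189.

0.7189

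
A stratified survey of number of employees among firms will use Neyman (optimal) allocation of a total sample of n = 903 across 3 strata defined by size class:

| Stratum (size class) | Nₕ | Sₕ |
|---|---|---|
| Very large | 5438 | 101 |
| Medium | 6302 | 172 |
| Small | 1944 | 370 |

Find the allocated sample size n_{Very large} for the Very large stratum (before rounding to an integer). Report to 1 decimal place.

210.8

Neyman allocation: nₕ = n·NₕSₕ / Σⱼ NⱼSⱼ.
Σ NⱼSⱼ = 5438·101 + 6302·172 + 1944·370 = 2.352462 × 10^6.
n_{Very large} = 903·5438·101 / (2.352462 × 10^6) = 210.8.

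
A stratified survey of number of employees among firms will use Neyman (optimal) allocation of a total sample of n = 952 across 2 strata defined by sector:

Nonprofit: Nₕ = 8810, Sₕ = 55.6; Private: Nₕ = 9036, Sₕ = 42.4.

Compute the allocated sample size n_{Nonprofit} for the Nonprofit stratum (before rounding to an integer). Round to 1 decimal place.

Neyman allocation: nₕ = n·NₕSₕ / Σⱼ NⱼSⱼ.
Σ NⱼSⱼ = 8810·55.6 + 9036·42.4 = 872962.4.
n_{Nonprofit} = 952·8810·55.6 / 872962.4 = 534.2.

534.2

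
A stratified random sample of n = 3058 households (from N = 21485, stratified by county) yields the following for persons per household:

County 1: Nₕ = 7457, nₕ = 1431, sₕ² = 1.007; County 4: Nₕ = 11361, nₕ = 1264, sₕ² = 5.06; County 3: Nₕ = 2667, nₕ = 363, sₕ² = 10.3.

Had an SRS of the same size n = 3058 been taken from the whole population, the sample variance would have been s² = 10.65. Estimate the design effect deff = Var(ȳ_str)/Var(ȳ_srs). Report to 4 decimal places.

Var(ȳ_str) = Σ Wₕ²(1−fₕ)sₕ²/nₕ with Wₕ = Nₕ/21485:
  County 1: (7457/21485)²·(1−1431/7457)·1.007/1431 = 6.8503442 × 10^-5
  County 4: (11361/21485)²·(1−1264/11361)·5.06/1264 = 9.9481344 × 10^-4
  County 3: (2667/21485)²·(1−363/2667)·10.3/363 = 3.7771599 × 10^-4
  → Var(ȳ_str) = 0.0014410329.
Var(ȳ_srs) = (1 − 3058/21485)·10.65/3058 = 0.0029869737.
deff = 0.0014410329 / 0.0029869737 = 0.4824.

0.4824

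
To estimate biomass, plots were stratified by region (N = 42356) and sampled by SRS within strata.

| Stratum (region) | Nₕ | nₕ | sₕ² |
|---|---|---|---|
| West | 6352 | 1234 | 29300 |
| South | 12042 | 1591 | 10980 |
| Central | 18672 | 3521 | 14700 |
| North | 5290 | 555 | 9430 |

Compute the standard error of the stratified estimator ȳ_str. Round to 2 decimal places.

1.35

Var(ȳ_str) = Σₕ Wₕ²(1 − fₕ)sₕ²/nₕ with Wₕ = Nₕ/N, N = 42356.
West: Wₕ = 0.14996695; term = 0.14996695²·(1 − 0.19426952)·29300/1234 = 0.43026236.
South: Wₕ = 0.28430447; term = 0.28430447²·(1 − 0.13212091)·10980/1591 = 0.48412638.
Central: Wₕ = 0.44083483; term = 0.44083483²·(1 − 0.18857112)·14700/3521 = 0.65834504.
North: Wₕ = 0.12489376; term = 0.12489376²·(1 − 0.10491493)·9430/555 = 0.2372272.
Sum = 1.809961.
SE = √(1.809961) = 1.35.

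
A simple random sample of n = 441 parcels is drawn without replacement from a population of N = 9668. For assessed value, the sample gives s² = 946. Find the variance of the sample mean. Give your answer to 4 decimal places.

2.0473

Under SRS without replacement, Var(ȳ) = (1 − f)·s²/n with f = n/N = 441/9668 = 0.04561440.
Var(ȳ) = (1 − 0.04561440)·946/441 = 0.95438560·2.1451247 = 2.0472761.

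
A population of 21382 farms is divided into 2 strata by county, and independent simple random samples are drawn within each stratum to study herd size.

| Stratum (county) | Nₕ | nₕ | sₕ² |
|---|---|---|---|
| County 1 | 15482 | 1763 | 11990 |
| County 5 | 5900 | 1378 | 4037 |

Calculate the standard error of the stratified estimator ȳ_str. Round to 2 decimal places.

1.82

Var(ȳ_str) = Σₕ Wₕ²(1 − fₕ)sₕ²/nₕ with Wₕ = Nₕ/N, N = 21382.
County 1: Wₕ = 0.72406697; term = 0.72406697²·(1 − 0.11387418)·11990/1763 = 3.15951.
County 5: Wₕ = 0.27593303; term = 0.27593303²·(1 − 0.23355932)·4037/1378 = 0.17096037.
Sum = 3.3304704.
SE = √(3.3304704) = 1.82.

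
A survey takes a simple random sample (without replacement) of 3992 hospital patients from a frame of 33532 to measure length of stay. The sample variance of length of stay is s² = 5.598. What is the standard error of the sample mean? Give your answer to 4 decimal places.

Under SRS without replacement, Var(ȳ) = (1 − f)·s²/n with f = n/N = 3992/33532 = 0.11905046.
Var(ȳ) = (1 − 0.11905046)·5.598/3992 = 0.88094954·0.0014023046 = 0.0012353596.
SE(ȳ) = √(0.0012353596) = 0.0351.

0.0351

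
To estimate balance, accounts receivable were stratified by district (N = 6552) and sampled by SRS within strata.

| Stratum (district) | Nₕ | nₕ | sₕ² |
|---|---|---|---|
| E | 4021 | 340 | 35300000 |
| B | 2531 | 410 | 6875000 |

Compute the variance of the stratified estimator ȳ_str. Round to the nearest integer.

Var(ȳ_str) = Σₕ Wₕ²(1 − fₕ)sₕ²/nₕ with Wₕ = Nₕ/N, N = 6552.
E: Wₕ = 0.61370574; term = 0.61370574²·(1 − 0.08455608)·35300000/340 = 35797.105.
B: Wₕ = 0.38629426; term = 0.38629426²·(1 − 0.16199131)·6875000/410 = 2096.8815.
Sum = 37893.987.

37894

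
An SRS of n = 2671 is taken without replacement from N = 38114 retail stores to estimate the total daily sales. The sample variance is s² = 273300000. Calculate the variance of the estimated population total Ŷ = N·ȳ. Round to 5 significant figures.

Var(Ŷ) = N²·Var(ȳ) = N²·(1 − n/N)·s²/n.
f = 2671/38114 = 0.07007924; Var(ȳ) = 0.92992076·273300000/2671 = 95150.635.
Var(Ŷ) = 38114² · 95150.635 = 1.3822314 × 10^14.

1.3822 × 10^14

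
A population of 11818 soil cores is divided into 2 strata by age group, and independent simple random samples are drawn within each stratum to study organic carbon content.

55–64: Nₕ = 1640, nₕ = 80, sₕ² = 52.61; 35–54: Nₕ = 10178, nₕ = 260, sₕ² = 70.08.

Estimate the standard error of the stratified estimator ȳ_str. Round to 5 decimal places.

0.45482

Var(ȳ_str) = Σₕ Wₕ²(1 − fₕ)sₕ²/nₕ with Wₕ = Nₕ/N, N = 11818.
55–64: Wₕ = 0.13877137; term = 0.13877137²·(1 − 0.04878049)·52.61/80 = 0.012046442.
35–54: Wₕ = 0.86122863; term = 0.86122863²·(1 − 0.02554529)·70.08/260 = 0.19481362.
Sum = 0.20686006.
SE = √(0.20686006) = 0.45482.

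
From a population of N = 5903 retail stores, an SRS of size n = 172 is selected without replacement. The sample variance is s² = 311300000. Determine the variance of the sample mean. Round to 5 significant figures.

Under SRS without replacement, Var(ȳ) = (1 − f)·s²/n with f = n/N = 172/5903 = 0.02913773.
Var(ȳ) = (1 − 0.02913773)·311300000/172 = 0.97086227·1.8098837 × 10^6 = 1.7571478 × 10^6.

1.7571 × 10^6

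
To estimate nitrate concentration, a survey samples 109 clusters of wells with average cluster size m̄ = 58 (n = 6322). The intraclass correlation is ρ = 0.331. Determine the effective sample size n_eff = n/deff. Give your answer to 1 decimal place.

deff = 1 + (58 − 1)·0.331 = 1 + 18.867 = 19.867.
n_eff = 6322 / 19.867 = 318.2.

318.2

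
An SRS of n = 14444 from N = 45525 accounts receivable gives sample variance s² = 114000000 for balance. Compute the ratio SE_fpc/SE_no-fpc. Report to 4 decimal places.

f = n/N = 14444/45525 = 0.31727622.
SE_no-fpc = √(s²/n) = 88.840028; SE_fpc = √((1−f)s²/n) = 73.405939.
Ratio = √(1−f) = 0.82627101.

0.8263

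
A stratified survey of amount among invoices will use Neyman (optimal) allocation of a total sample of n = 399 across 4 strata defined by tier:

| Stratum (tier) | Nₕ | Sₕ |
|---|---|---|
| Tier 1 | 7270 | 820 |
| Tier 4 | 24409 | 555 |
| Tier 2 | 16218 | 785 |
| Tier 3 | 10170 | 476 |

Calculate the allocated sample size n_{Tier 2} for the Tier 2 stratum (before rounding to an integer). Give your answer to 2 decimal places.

136.99

Neyman allocation: nₕ = n·NₕSₕ / Σⱼ NⱼSⱼ.
Σ NⱼSⱼ = 7270·820 + 24409·555 + 16218·785 + 10170·476 = 3.7080445 × 10^7.
n_{Tier 2} = 399·16218·785 / (3.7080445 × 10^7) = 136.99.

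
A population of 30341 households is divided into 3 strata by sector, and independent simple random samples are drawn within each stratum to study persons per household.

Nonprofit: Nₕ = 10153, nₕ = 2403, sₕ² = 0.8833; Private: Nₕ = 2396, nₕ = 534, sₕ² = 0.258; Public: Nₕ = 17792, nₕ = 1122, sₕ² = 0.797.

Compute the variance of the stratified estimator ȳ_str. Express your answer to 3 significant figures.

2.63 × 10^-4

Var(ȳ_str) = Σₕ Wₕ²(1 − fₕ)sₕ²/nₕ with Wₕ = Nₕ/N, N = 30341.
Nonprofit: Wₕ = 0.33462971; term = 0.33462971²·(1 − 0.23667881)·0.8833/2403 = 3.1418885 × 10^-5.
Private: Wₕ = 0.07896905; term = 0.07896905²·(1 − 0.22287145)·0.258/534 = 2.3414515 × 10^-6.
Public: Wₕ = 0.58640124; term = 0.58640124²·(1 − 0.06306205)·0.797/1122 = 2.2885798 × 10^-4.
Sum = 2.6261832 × 10^-4.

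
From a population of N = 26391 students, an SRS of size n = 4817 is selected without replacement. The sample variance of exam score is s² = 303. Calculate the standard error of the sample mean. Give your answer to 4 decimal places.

0.2268

Under SRS without replacement, Var(ȳ) = (1 − f)·s²/n with f = n/N = 4817/26391 = 0.18252435.
Var(ȳ) = (1 − 0.18252435)·303/4817 = 0.81747565·0.062902221 = 0.051421035.
SE(ȳ) = √(0.051421035) = 0.2268.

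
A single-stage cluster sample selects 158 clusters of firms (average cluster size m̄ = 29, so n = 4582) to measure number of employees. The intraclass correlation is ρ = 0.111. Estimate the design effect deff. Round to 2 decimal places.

deff = 1 + (29 − 1)·0.111 = 1 + 3.108 = 4.108.

4.11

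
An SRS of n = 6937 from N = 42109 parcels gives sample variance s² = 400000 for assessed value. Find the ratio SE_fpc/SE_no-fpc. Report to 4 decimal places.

0.9139

f = n/N = 6937/42109 = 0.16473913.
SE_no-fpc = √(s²/n) = 7.5935376; SE_fpc = √((1−f)s²/n) = 6.939932.
Ratio = √(1−f) = 0.91392608.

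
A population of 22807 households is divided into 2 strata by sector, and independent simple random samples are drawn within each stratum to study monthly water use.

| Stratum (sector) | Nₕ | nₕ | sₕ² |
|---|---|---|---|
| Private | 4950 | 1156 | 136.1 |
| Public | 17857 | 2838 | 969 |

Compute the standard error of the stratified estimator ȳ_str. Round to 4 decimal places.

0.4246

Var(ȳ_str) = Σₕ Wₕ²(1 − fₕ)sₕ²/nₕ with Wₕ = Nₕ/N, N = 22807.
Private: Wₕ = 0.21703863; term = 0.21703863²·(1 − 0.23353535)·136.1/1156 = 0.0042507591.
Public: Wₕ = 0.78296137; term = 0.78296137²·(1 − 0.15892927)·969/2838 = 0.17604536.
Sum = 0.18029612.
SE = √(0.18029612) = 0.4246.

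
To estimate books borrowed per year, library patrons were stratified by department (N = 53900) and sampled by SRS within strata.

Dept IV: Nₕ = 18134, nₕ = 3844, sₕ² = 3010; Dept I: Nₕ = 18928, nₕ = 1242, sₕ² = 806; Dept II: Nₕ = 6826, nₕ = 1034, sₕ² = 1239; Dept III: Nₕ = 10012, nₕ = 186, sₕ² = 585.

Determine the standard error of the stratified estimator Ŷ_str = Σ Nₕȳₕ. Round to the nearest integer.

27874

Var(Ŷ_str) = Σₕ Nₕ²(1 − fₕ)sₕ²/nₕ.
Dept IV: 18134²·(1 − 3844/18134)·3010/3844 = 2.0291257 × 10^8.
Dept I: 18928²·(1 − 1242/18928)·806/1242 = 2.17244 × 10^8.
Dept II: 6826²·(1 − 1034/6826)·1239/1034 = 4.7374605 × 10^7.
Dept III: 10012²·(1 − 186/10012)·585/186 = 3.094144 × 10^8.
Sum = 7.7694558 × 10^8.
SE = √(7.7694558 × 10^8) = 27874.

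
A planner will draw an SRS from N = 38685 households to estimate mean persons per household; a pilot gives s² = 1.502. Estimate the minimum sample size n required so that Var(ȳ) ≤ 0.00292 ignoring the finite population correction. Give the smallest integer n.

Without fpc, n₀ = s²/D = 1.502/0.00292 = 514.3836.
Rounding up, n = 515.

515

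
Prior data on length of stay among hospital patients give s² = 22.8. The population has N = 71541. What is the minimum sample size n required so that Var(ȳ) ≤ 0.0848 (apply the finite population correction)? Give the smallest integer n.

268

Without fpc, n₀ = s²/D = 22.8/0.0848 = 268.8679.
With fpc, (1 − n/N)·s²/n ≤ D requires n ≥ n₀/(1 + n₀/N) = 268.8679/(1 + 268.8679/71541) = 267.8612.
Rounding up, n = 268.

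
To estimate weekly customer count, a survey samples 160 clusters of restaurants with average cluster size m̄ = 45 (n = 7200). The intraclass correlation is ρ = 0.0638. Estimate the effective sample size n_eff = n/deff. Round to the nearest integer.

deff = 1 + (45 − 1)·0.0638 = 1 + 2.8072 = 3.8072.
n_eff = 7200 / 3.8072 = 1891.

1891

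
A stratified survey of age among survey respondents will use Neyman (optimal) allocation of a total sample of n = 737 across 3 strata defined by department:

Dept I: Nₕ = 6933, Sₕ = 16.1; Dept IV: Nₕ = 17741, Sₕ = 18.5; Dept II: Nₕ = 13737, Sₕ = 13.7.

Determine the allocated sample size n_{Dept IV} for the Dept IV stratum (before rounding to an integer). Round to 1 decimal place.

385.2

Neyman allocation: nₕ = n·NₕSₕ / Σⱼ NⱼSⱼ.
Σ NⱼSⱼ = 6933·16.1 + 17741·18.5 + 13737·13.7 = 628026.7.
n_{Dept IV} = 737·17741·18.5 / 628026.7 = 385.2.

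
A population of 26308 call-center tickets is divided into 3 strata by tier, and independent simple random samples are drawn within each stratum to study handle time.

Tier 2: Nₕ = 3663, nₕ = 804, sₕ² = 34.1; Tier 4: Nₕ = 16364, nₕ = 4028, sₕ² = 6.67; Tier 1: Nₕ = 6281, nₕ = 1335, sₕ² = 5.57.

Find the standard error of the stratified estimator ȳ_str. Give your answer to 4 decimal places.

Var(ȳ_str) = Σₕ Wₕ²(1 − fₕ)sₕ²/nₕ with Wₕ = Nₕ/N, N = 26308.
Tier 2: Wₕ = 0.13923521; term = 0.13923521²·(1 − 0.21949222)·34.1/804 = 6.4176162 × 10^-4.
Tier 4: Wₕ = 0.62201612; term = 0.62201612²·(1 − 0.24615009)·6.67/4028 = 4.8297487 × 10^-4.
Tier 1: Wₕ = 0.23874867; term = 0.23874867²·(1 − 0.21254577)·5.57/1335 = 1.8727559 × 10^-4.
Sum = 0.0013120121.
SE = √(0.0013120121) = 0.0362.

0.0362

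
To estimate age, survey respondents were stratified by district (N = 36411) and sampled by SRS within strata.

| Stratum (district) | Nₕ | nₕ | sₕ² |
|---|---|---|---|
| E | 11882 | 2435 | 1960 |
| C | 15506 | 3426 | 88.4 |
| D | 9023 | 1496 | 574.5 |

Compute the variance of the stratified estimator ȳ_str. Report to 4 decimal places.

0.0915

Var(ȳ_str) = Σₕ Wₕ²(1 − fₕ)sₕ²/nₕ with Wₕ = Nₕ/N, N = 36411.
E: Wₕ = 0.32632996; term = 0.32632996²·(1 − 0.20493183)·1960/2435 = 0.06815149.
C: Wₕ = 0.42586032; term = 0.42586032²·(1 − 0.22094673)·88.4/3426 = 0.0036455781.
D: Wₕ = 0.24780973; term = 0.24780973²·(1 − 0.16579851)·574.5/1496 = 0.019672797.
Sum = 0.091469865.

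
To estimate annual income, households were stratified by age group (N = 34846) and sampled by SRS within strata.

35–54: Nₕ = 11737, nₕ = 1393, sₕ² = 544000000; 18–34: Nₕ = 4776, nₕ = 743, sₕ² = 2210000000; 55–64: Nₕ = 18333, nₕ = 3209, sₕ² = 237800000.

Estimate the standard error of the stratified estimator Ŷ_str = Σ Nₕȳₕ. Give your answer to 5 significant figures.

1.1192 × 10^7

Var(Ŷ_str) = Σₕ Nₕ²(1 − fₕ)sₕ²/nₕ.
35–54: 11737²·(1 − 1393/11737)·544000000/1393 = 4.7412559 × 10^13.
18–34: 4776²·(1 − 743/4776)·2210000000/743 = 5.7292266 × 10^13.
55–64: 18333²·(1 − 3209/18333)·237800000/3209 = 2.0546712 × 10^13.
Sum = 1.2525154 × 10^14.
SE = √(1.2525154 × 10^14) = 1.1192 × 10^7.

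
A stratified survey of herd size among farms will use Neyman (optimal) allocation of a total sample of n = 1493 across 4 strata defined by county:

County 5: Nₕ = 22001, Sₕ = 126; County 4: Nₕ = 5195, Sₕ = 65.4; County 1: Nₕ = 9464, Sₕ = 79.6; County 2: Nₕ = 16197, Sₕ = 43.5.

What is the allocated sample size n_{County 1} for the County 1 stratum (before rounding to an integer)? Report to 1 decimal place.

Neyman allocation: nₕ = n·NₕSₕ / Σⱼ NⱼSⱼ.
Σ NⱼSⱼ = 22001·126 + 5195·65.4 + 9464·79.6 + 16197·43.5 = 4.5697829 × 10^6.
n_{County 1} = 1493·9464·79.6 / (4.5697829 × 10^6) = 246.1.

246.1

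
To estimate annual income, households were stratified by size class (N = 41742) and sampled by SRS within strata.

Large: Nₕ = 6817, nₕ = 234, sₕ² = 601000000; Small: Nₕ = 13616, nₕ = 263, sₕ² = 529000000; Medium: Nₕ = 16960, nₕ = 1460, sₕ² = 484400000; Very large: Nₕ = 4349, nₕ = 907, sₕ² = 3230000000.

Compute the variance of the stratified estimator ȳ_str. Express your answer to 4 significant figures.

356700

Var(ȳ_str) = Σₕ Wₕ²(1 − fₕ)sₕ²/nₕ with Wₕ = Nₕ/N, N = 41742.
Large: Wₕ = 0.16331273; term = 0.16331273²·(1 − 0.03432595)·601000000/234 = 66149.91.
Small: Wₕ = 0.32619424; term = 0.32619424²·(1 − 0.01931551)·529000000/263 = 209885.2.
Medium: Wₕ = 0.40630540; term = 0.40630540²·(1 − 0.08608491)·484400000/1460 = 50056.712.
Very large: Wₕ = 0.10418763; term = 0.10418763²·(1 − 0.20855369)·3230000000/907 = 30594.897.
Sum = 356686.72.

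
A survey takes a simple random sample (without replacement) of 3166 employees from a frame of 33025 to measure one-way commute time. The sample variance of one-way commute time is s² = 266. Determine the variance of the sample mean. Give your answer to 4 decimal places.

0.0760

Under SRS without replacement, Var(ȳ) = (1 − f)·s²/n with f = n/N = 3166/33025 = 0.09586677.
Var(ȳ) = (1 − 0.09586677)·266/3166 = 0.90413323·0.084017688 = 0.075963184.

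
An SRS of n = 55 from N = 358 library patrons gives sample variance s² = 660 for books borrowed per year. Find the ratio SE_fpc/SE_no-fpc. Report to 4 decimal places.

f = n/N = 55/358 = 0.15363128.
SE_no-fpc = √(s²/n) = 3.4641016; SE_fpc = √((1−f)s²/n) = 3.1869146.
Ratio = √(1−f) = 0.91998300.

0.9200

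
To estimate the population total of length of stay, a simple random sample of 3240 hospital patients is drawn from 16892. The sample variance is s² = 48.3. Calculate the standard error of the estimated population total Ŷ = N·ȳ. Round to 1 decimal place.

Var(Ŷ) = N²·Var(ȳ) = N²·(1 − n/N)·s²/n.
f = 3240/16892 = 0.19180677; Var(ȳ) = 0.80819323·48.3/3240 = 0.012048066.
Var(Ŷ) = 16892² · 0.012048066 = 3.4377911 × 10^6.
SE(Ŷ) = √(3.4377911 × 10^6) = 1854.1.

1854.1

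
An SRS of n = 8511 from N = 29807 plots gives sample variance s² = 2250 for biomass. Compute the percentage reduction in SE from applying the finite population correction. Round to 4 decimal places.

f = n/N = 8511/29807 = 0.28553695.
SE_no-fpc = √(s²/n) = 0.51416317; SE_fpc = √((1−f)s²/n) = 0.43460113.
Ratio = √(1−f) = 0.84525916. Reduction = 100·(1 − 0.84525916) = 15.4741%.

15.4741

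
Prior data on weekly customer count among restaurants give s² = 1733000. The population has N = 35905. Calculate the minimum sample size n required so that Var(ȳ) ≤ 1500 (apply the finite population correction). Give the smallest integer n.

1120

Without fpc, n₀ = s²/D = 1733000/1500 = 1155.3333.
With fpc, (1 − n/N)·s²/n ≤ D requires n ≥ n₀/(1 + n₀/N) = 1155.3333/(1 + 1155.3333/35905) = 1119.3165.
Rounding up, n = 1120.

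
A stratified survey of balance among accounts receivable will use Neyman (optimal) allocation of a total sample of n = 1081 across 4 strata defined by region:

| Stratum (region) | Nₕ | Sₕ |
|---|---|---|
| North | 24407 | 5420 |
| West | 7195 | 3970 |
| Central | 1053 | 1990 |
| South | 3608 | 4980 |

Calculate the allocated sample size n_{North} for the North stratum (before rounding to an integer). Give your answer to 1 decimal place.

790.4

Neyman allocation: nₕ = n·NₕSₕ / Σⱼ NⱼSⱼ.
Σ NⱼSⱼ = 24407·5420 + 7195·3970 + 1053·1990 + 3608·4980 = 1.809134 × 10^8.
n_{North} = 1081·24407·5420 / (1.809134 × 10^8) = 790.4.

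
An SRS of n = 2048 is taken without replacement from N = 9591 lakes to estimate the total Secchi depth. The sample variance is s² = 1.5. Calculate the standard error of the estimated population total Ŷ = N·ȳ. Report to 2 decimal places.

Var(Ŷ) = N²·Var(ȳ) = N²·(1 − n/N)·s²/n.
f = 2048/9591 = 0.21353352; Var(ȳ) = 0.78646648·1.5/2048 = 5.7602525 × 10^-4.
Var(Ŷ) = 9591² · (5.7602525 × 10^-4) = 52986.997.
SE(Ŷ) = √(52986.997) = 230.19.

230.19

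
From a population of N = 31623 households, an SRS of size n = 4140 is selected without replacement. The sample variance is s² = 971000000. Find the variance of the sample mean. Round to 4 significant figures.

203800

Under SRS without replacement, Var(ȳ) = (1 − f)·s²/n with f = n/N = 4140/31623 = 0.13091737.
Var(ȳ) = (1 − 0.13091737)·971000000/4140 = 0.86908263·234541.06 = 203835.56.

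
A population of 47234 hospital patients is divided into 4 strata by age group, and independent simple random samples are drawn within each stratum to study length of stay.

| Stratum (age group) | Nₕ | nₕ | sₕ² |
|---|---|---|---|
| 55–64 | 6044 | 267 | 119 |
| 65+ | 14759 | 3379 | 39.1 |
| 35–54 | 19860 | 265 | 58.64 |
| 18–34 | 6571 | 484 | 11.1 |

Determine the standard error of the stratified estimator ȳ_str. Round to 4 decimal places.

Var(ȳ_str) = Σₕ Wₕ²(1 − fₕ)sₕ²/nₕ with Wₕ = Nₕ/N, N = 47234.
55–64: Wₕ = 0.12795867; term = 0.12795867²·(1 − 0.04417604)·119/267 = 0.0069751423.
65+: Wₕ = 0.31246560; term = 0.31246560²·(1 − 0.22894505)·39.1/3379 = 8.7112065 × 10^-4.
35–54: Wₕ = 0.42045984; term = 0.42045984²·(1 − 0.01334340)·58.64/265 = 0.038597853.
18–34: Wₕ = 0.13911589; term = 0.13911589²·(1 − 0.07365698)·11.1/484 = 4.111525 × 10^-4.
Sum = 0.046855268.
SE = √(0.046855268) = 0.2165.

0.2165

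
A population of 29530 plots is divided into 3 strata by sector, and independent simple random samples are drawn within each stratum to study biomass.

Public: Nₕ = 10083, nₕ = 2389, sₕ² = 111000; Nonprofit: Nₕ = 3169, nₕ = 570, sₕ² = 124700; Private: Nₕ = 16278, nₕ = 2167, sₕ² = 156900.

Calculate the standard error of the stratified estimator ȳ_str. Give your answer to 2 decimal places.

5.03

Var(ȳ_str) = Σₕ Wₕ²(1 − fₕ)sₕ²/nₕ with Wₕ = Nₕ/N, N = 29530.
Public: Wₕ = 0.34144937; term = 0.34144937²·(1 − 0.23693345)·111000/2389 = 4.1335375.
Nonprofit: Wₕ = 0.10731460; term = 0.10731460²·(1 − 0.17986747)·124700/570 = 2.0662993.
Private: Wₕ = 0.55123603; term = 0.55123603²·(1 − 0.13312446)·156900/2167 = 19.071988.
Sum = 25.271825.
SE = √(25.271825) = 5.03.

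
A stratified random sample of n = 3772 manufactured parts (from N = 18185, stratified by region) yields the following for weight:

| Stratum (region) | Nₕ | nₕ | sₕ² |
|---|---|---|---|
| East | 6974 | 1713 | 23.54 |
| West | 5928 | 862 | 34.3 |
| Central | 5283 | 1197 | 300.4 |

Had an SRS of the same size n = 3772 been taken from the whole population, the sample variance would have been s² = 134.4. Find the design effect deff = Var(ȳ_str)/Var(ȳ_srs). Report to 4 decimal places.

0.7620

Var(ȳ_str) = Σ Wₕ²(1−fₕ)sₕ²/nₕ with Wₕ = Nₕ/18185:
  East: (6974/18185)²·(1−1713/6974)·23.54/1713 = 0.001524659
  West: (5928/18185)²·(1−862/5928)·34.3/862 = 0.0036135463
  Central: (5283/18185)²·(1−1197/5283)·300.4/1197 = 0.016381669
  → Var(ȳ_str) = 0.021519874.
Var(ȳ_srs) = (1 − 3772/18185)·134.4/3772 = 0.028240258.
deff = 0.021519874 / 0.028240258 = 0.7620.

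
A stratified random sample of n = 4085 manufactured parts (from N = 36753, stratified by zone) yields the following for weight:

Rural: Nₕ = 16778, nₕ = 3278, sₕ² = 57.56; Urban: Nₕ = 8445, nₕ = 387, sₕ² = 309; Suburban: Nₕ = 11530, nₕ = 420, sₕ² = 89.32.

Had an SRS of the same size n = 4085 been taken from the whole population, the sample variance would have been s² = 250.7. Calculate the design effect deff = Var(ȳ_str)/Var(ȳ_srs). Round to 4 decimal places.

Var(ȳ_str) = Σ Wₕ²(1−fₕ)sₕ²/nₕ with Wₕ = Nₕ/36753:
  Rural: (16778/36753)²·(1−3278/16778)·57.56/3278 = 0.002944423
  Urban: (8445/36753)²·(1−387/8445)·309/387 = 0.040224332
  Suburban: (11530/36753)²·(1−420/11530)·89.32/420 = 0.020167738
  → Var(ȳ_str) = 0.063336493.
Var(ȳ_srs) = (1 − 4085/36753)·250.7/4085 = 0.054549657.
deff = 0.063336493 / 0.054549657 = 1.1611.

1.1611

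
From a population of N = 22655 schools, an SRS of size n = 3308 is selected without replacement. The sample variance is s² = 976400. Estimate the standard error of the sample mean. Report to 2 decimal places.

15.88

Under SRS without replacement, Var(ȳ) = (1 − f)·s²/n with f = n/N = 3308/22655 = 0.14601633.
Var(ȳ) = (1 − 0.14601633)·976400/3308 = 0.85398367·295.16324 = 252.06459.
SE(ȳ) = √(252.06459) = 15.88.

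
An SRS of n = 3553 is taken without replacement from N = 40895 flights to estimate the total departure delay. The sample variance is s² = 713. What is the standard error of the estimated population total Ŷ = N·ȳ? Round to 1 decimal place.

17505.8

Var(Ŷ) = N²·Var(ȳ) = N²·(1 − n/N)·s²/n.
f = 3553/40895 = 0.08688104; Var(ȳ) = 0.91311896·713/3553 = 0.18324059.
Var(Ŷ) = 40895² · 0.18324059 = 3.0645175 × 10^8.
SE(Ŷ) = √(3.0645175 × 10^8) = 17505.8.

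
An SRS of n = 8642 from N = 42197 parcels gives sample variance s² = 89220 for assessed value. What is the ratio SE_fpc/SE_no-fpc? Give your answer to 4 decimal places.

0.8917

f = n/N = 8642/42197 = 0.20480129.
SE_no-fpc = √(s²/n) = 3.213098; SE_fpc = √((1−f)s²/n) = 2.8652453.
Ratio = √(1−f) = 0.89173915.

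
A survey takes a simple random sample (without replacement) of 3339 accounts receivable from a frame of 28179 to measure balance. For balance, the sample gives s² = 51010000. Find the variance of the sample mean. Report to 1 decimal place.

13466.8

Under SRS without replacement, Var(ȳ) = (1 − f)·s²/n with f = n/N = 3339/28179 = 0.11849249.
Var(ȳ) = (1 − 0.11849249)·51010000/3339 = 0.88150751·15277.029 = 13466.816.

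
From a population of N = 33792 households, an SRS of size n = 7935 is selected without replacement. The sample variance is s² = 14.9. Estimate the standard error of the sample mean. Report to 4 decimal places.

Under SRS without replacement, Var(ȳ) = (1 − f)·s²/n with f = n/N = 7935/33792 = 0.23481889.
Var(ȳ) = (1 − 0.23481889)·14.9/7935 = 0.76518111·0.0018777568 = 0.001436824.
SE(ȳ) = √(0.001436824) = 0.0379.

0.0379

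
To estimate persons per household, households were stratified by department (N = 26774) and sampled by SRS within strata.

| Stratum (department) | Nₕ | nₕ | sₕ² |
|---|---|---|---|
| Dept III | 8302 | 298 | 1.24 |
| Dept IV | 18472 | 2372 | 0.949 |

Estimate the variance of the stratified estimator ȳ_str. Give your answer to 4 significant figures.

5.517 × 10^-4

Var(ȳ_str) = Σₕ Wₕ²(1 − fₕ)sₕ²/nₕ with Wₕ = Nₕ/N, N = 26774.
Dept III: Wₕ = 0.31007694; term = 0.31007694²·(1 − 0.03589497)·1.24/298 = 3.8571694 × 10^-4.
Dept IV: Wₕ = 0.68992306; term = 0.68992306²·(1 − 0.12841057)·0.949/2372 = 1.6598346 × 10^-4.
Sum = 5.517004 × 10^-4.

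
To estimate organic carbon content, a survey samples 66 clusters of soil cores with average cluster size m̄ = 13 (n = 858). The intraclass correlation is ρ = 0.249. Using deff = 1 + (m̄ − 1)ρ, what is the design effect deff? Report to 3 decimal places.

3.988

deff = 1 + (13 − 1)·0.249 = 1 + 2.988 = 3.988.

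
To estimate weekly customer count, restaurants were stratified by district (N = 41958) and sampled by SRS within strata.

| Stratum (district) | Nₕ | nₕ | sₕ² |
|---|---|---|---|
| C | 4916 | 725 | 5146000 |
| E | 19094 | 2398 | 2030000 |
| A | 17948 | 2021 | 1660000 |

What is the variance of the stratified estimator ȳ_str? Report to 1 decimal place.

369.7

Var(ȳ_str) = Σₕ Wₕ²(1 − fₕ)sₕ²/nₕ with Wₕ = Nₕ/N, N = 41958.
C: Wₕ = 0.11716478; term = 0.11716478²·(1 − 0.14747762)·5146000/725 = 83.067617.
E: Wₕ = 0.45507412; term = 0.45507412²·(1 − 0.12558919)·2030000/2398 = 153.29453.
A: Wₕ = 0.42776109; term = 0.42776109²·(1 − 0.11260308)·1660000/2021 = 133.37126.
Sum = 369.73341.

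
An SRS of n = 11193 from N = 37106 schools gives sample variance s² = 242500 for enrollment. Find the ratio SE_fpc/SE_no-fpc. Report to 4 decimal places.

0.8357

f = n/N = 11193/37106 = 0.30164933.
SE_no-fpc = √(s²/n) = 4.6546027; SE_fpc = √((1−f)s²/n) = 3.8897295.
Ratio = √(1−f) = 0.83567378.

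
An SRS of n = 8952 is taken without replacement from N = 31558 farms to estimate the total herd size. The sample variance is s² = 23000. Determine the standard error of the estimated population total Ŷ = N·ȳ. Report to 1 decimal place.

Var(Ŷ) = N²·Var(ȳ) = N²·(1 − n/N)·s²/n.
f = 8952/31558 = 0.28366817; Var(ȳ) = 0.71633183·23000/8952 = 1.8404415.
Var(Ŷ) = 31558² · 1.8404415 = 1.8329092 × 10^9.
SE(Ŷ) = √(1.8329092 × 10^9) = 42812.5.

42812.5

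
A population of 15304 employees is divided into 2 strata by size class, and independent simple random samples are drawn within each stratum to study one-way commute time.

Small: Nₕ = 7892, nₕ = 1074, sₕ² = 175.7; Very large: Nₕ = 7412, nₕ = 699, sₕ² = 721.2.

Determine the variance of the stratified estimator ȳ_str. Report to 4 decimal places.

0.2568

Var(ȳ_str) = Σₕ Wₕ²(1 − fₕ)sₕ²/nₕ with Wₕ = Nₕ/N, N = 15304.
Small: Wₕ = 0.51568217; term = 0.51568217²·(1 − 0.13608718)·175.7/1074 = 0.037583882.
Very large: Wₕ = 0.48431783; term = 0.48431783²·(1 − 0.09430653)·721.2/699 = 0.21918997.
Sum = 0.25677385.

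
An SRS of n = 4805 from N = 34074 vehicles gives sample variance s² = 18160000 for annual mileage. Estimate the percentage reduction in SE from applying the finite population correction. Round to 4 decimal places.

f = n/N = 4805/34074 = 0.14101661.
SE_no-fpc = √(s²/n) = 61.476796; SE_fpc = √((1−f)s²/n) = 56.977529.
Ratio = √(1−f) = 0.92681357. Reduction = 100·(1 − 0.92681357) = 7.3186%.

7.3186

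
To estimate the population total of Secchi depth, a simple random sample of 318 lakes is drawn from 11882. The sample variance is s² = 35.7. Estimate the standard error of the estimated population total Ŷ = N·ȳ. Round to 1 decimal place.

3927.5

Var(Ŷ) = N²·Var(ȳ) = N²·(1 − n/N)·s²/n.
f = 318/11882 = 0.02676317; Var(ȳ) = 0.97323683·35.7/318 = 0.10925961.
Var(Ŷ) = 11882² · 0.10925961 = 1.5425482 × 10^7.
SE(Ŷ) = √(1.5425482 × 10^7) = 3927.5.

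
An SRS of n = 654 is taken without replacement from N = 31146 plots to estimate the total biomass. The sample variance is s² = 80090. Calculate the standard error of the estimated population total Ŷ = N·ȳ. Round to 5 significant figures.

341030

Var(Ŷ) = N²·Var(ȳ) = N²·(1 − n/N)·s²/n.
f = 654/31146 = 0.02099788; Var(ȳ) = 0.97900212·80090/654 = 119.89034.
Var(Ŷ) = 31146² · 119.89034 = 1.1630242 × 10^11.
SE(Ŷ) = √(1.1630242 × 10^11) = 341030.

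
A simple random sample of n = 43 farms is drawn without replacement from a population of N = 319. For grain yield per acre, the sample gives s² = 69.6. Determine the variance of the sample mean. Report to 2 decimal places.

Under SRS without replacement, Var(ȳ) = (1 − f)·s²/n with f = n/N = 43/319 = 0.13479624.
Var(ȳ) = (1 − 0.13479624)·69.6/43 = 0.86520376·1.6186047 = 1.4004228.

1.40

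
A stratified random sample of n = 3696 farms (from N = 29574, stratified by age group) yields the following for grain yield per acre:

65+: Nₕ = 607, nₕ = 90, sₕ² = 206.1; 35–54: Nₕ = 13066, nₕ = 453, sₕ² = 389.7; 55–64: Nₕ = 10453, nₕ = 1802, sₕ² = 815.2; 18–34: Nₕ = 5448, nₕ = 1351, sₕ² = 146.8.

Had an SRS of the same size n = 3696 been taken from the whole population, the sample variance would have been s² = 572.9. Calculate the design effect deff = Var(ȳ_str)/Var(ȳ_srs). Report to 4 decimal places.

1.5665

Var(ȳ_str) = Σ Wₕ²(1−fₕ)sₕ²/nₕ with Wₕ = Nₕ/29574:
  65+: (607/29574)²·(1−90/607)·206.1/90 = 8.2166461 × 10^-4
  35–54: (13066/29574)²·(1−453/13066)·389.7/453 = 0.16209631
  55–64: (10453/29574)²·(1−1802/10453)·815.2/1802 = 0.046773138
  18–34: (5448/29574)²·(1−1351/5448)·146.8/1351 = 0.002773024
  → Var(ȳ_str) = 0.21246414.
Var(ȳ_srs) = (1 − 3696/29574)·572.9/3696 = 0.13563367.
deff = 0.21246414 / 0.13563367 = 1.5665.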